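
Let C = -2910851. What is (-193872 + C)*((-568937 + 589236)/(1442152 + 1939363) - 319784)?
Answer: 3357305791330233303/3381515 ≈ 9.9284e+11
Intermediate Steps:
(-193872 + C)*((-568937 + 589236)/(1442152 + 1939363) - 319784) = (-193872 - 2910851)*((-568937 + 589236)/(1442152 + 1939363) - 319784) = -3104723*(20299/3381515 - 319784) = -3104723*(-1081354372461/3381515) = 3357305791330233303/3381515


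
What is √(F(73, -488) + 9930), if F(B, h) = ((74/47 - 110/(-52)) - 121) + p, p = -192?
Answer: √14366422226/1222 ≈ 98.085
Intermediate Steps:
F(B, h) = -377977/1222 (F(B, h) = ((74/47 - 110/(-52)) - 121) - 192 = ((74*(1/47) - 110*(-1/52)) - 121) - 192 = ((74/47 + 55/26) - 121) - 192 = (4509/1222 - 121) - 192 = -143353/1222 - 192 = -377977/1222)
√(F(73, -488) + 9930) = √(-377977/1222 + 9930) = √(11756483/1222) = √14366422226/1222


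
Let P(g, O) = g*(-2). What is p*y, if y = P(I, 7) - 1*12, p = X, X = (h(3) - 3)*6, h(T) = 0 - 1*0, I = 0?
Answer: 216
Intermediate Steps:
h(T) = 0 (h(T) = 0 + 0 = 0)
P(g, O) = -2*g
X = -18 (X = (0 - 3)*6 = -3*6 = -18)
p = -18
y = -12 (y = -2*0 - 1*12 = 0 - 12 = -12)
p*y = -18*(-12) = 216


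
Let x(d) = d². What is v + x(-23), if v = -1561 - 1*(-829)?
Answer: -203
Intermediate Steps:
v = -732 (v = -1561 + 829 = -732)
v + x(-23) = -732 + (-23)² = -732 + 529 = -203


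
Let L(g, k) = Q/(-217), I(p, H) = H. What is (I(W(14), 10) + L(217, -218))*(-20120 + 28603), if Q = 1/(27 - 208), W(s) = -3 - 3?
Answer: 3331876393/39277 ≈ 84830.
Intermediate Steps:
W(s) = -6
Q = -1/181 (Q = 1/(-181) = -1/181 ≈ -0.0055249)
L(g, k) = 1/39277 (L(g, k) = -1/181/(-217) = -1/181*(-1/217) = 1/39277)
(I(W(14), 10) + L(217, -218))*(-20120 + 28603) = (10 + 1/39277)*(-20120 + 28603) = (392771/39277)*8483 = 3331876393/39277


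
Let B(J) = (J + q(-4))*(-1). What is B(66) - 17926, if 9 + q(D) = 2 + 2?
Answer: -17987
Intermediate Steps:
q(D) = -5 (q(D) = -9 + (2 + 2) = -9 + 4 = -5)
B(J) = 5 - J (B(J) = (J - 5)*(-1) = (-5 + J)*(-1) = 5 - J)
B(66) - 17926 = (5 - 1*66) - 17926 = (5 - 66) - 17926 = -61 - 17926 = -17987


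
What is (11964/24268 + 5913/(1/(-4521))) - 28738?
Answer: -162361477546/6067 ≈ -2.6761e+7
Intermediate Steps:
(11964/24268 + 5913/(1/(-4521))) - 28738 = (11964*(1/24268) + 5913/(-1/4521)) - 28738 = (2991/6067 + 5913*(-4521)) - 28738 = (2991/6067 - 26732673) - 28738 = -162187124100/6067 - 28738 = -162361477546/6067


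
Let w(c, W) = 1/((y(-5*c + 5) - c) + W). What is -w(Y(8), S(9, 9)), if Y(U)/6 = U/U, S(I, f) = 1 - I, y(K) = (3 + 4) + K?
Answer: 1/32 ≈ 0.031250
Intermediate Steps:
y(K) = 7 + K
Y(U) = 6 (Y(U) = 6*(U/U) = 6*1 = 6)
w(c, W) = 1/(12 + W - 6*c) (w(c, W) = 1/(((7 + (-5*c + 5)) - c) + W) = 1/(((7 + (5 - 5*c)) - c) + W) = 1/(((12 - 5*c) - c) + W) = 1/((12 - 6*c) + W) = 1/(12 + W - 6*c))
-w(Y(8), S(9, 9)) = -1/(12 + (1 - 1*9) - 6*6) = -1/(12 + (1 - 9) - 36) = -1/(12 - 8 - 36) = -1/(-32) = -1*(-1/32) = 1/32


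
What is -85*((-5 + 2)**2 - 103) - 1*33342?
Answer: -25352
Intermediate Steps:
-85*((-5 + 2)**2 - 103) - 1*33342 = -85*((-3)**2 - 103) - 33342 = -85*(9 - 103) - 33342 = -85*(-94) - 33342 = 7990 - 33342 = -25352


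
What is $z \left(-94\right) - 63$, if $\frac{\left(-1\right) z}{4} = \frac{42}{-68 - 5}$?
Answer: $- \frac{20391}{73} \approx -279.33$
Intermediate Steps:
$z = \frac{168}{73}$ ($z = - 4 \frac{42}{-68 - 5} = - 4 \frac{42}{-73} = - 4 \cdot 42 \left(- \frac{1}{73}\right) = \left(-4\right) \left(- \frac{42}{73}\right) = \frac{168}{73} \approx 2.3014$)
$z \left(-94\right) - 63 = \frac{168}{73} \left(-94\right) - 63 = - \frac{15792}{73} - 63 = - \frac{20391}{73}$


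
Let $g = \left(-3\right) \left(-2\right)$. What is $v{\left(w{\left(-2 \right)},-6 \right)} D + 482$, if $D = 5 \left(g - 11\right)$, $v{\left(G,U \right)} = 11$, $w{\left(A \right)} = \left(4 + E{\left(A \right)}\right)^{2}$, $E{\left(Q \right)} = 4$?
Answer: $207$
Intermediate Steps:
$g = 6$
$w{\left(A \right)} = 64$ ($w{\left(A \right)} = \left(4 + 4\right)^{2} = 8^{2} = 64$)
$D = -25$ ($D = 5 \left(6 - 11\right) = 5 \left(-5\right) = -25$)
$v{\left(w{\left(-2 \right)},-6 \right)} D + 482 = 11 \left(-25\right) + 482 = -275 + 482 = 207$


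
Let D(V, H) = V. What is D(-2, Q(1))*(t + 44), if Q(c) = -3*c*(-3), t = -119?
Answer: 150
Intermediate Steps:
Q(c) = 9*c
D(-2, Q(1))*(t + 44) = -2*(-119 + 44) = -2*(-75) = 150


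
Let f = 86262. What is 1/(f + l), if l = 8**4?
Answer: 1/90358 ≈ 1.1067e-5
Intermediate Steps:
l = 4096
1/(f + l) = 1/(86262 + 4096) = 1/90358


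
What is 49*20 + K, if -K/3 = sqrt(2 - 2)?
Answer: 980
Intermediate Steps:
K = 0 (K = -3*sqrt(2 - 2) = -3*sqrt(0) = -3*0 = 0)
49*20 + K = 49*20 + 0 = 980 + 0 = 980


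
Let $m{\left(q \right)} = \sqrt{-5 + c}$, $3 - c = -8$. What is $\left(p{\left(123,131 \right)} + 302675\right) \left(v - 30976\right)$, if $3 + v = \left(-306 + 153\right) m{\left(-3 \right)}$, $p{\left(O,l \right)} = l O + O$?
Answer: $-9879543869 - 48793383 \sqrt{6} \approx -9.9991 \cdot 10^{9}$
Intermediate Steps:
$c = 11$ ($c = 3 - -8 = 3 + 8 = 11$)
$p{\left(O,l \right)} = O + O l$ ($p{\left(O,l \right)} = O l + O = O + O l$)
$m{\left(q \right)} = \sqrt{6}$ ($m{\left(q \right)} = \sqrt{-5 + 11} = \sqrt{6}$)
$v = -3 - 153 \sqrt{6}$ ($v = -3 + \left(-306 + 153\right) \sqrt{6} = -3 - 153 \sqrt{6} \approx -377.77$)
$\left(p{\left(123,131 \right)} + 302675\right) \left(v - 30976\right) = \left(123 \left(1 + 131\right) + 302675\right) \left(\left(-3 - 153 \sqrt{6}\right) - 30976\right) = \left(123 \cdot 132 + 302675\right) \left(-30979 - 153 \sqrt{6}\right) = \left(16236 + 302675\right) \left(-30979 - 153 \sqrt{6}\right) = 318911 \left(-30979 - 153 \sqrt{6}\right) = -9879543869 - 48793383 \sqrt{6}$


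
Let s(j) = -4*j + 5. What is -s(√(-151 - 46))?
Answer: -5 + 4*I*√197 ≈ -5.0 + 56.143*I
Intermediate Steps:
s(j) = 5 - 4*j
-s(√(-151 - 46)) = -(5 - 4*√(-151 - 46)) = -(5 - 4*I*√197) = -5 + 4*I*√197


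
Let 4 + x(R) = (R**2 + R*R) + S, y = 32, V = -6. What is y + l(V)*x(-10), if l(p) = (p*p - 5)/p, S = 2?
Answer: -991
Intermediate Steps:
l(p) = (-5 + p**2)/p (l(p) = (p**2 - 5)/p = (-5 + p**2)/p)
x(R) = -2 + 2*R**2 (x(R) = -4 + ((R**2 + R*R) + 2) = -4 + ((R**2 + R**2) + 2) = -4 + (2*R**2 + 2) = -4 + (2 + 2*R**2) = -2 + 2*R**2)
y + l(V)*x(-10) = 32 + (-6 - 5/(-6))*(-2 + 2*(-10)**2) = 32 + (-6 - 5*(-1/6))*(-2 + 2*100) = 32 + (-6 + 5/6)*(-2 + 200) = 32 - 31/6*198 = 32 - 1023 = -991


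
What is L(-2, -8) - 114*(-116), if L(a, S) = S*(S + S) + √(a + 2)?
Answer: 13352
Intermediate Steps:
L(a, S) = √(2 + a) + 2*S² (L(a, S) = S*(2*S) + √(2 + a) = 2*S² + √(2 + a) = √(2 + a) + 2*S²)
L(-2, -8) - 114*(-116) = (√(2 - 2) + 2*(-8)²) - 114*(-116) = (√0 + 2*64) + 13224 = (0 + 128) + 13224 = 128 + 13224 = 13352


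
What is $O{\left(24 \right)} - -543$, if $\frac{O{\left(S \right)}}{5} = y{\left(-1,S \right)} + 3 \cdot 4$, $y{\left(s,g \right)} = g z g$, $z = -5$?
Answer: $-13797$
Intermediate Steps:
$y{\left(s,g \right)} = - 5 g^{2}$ ($y{\left(s,g \right)} = g \left(-5\right) g = - 5 g g = - 5 g^{2}$)
$O{\left(S \right)} = 60 - 25 S^{2}$ ($O{\left(S \right)} = 5 \left(- 5 S^{2} + 3 \cdot 4\right) = 5 \left(- 5 S^{2} + 12\right) = 5 \left(12 - 5 S^{2}\right) = 60 - 25 S^{2}$)
$O{\left(24 \right)} - -543 = \left(60 - 25 \cdot 24^{2}\right) - -543 = \left(60 - 14400\right) + 543 = -14340 + 543 = -13797$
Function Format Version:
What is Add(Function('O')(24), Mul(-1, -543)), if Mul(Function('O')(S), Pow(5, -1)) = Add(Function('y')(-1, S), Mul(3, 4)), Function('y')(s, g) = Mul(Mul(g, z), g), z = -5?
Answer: -13797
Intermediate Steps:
Function('y')(s, g) = Mul(-5, Pow(g, 2)) (Function('y')(s, g) = Mul(Mul(g, -5), g) = Mul(Mul(-5, g), g) = Mul(-5, Pow(g, 2)))
Function('O')(S) = Add(60, Mul(-25, Pow(S, 2))) (Function('O')(S) = Mul(5, Add(Mul(-5, Pow(S, 2)), Mul(3, 4))) = Mul(5, Add(Mul(-5, Pow(S, 2)), 12)) = Mul(5, Add(12, Mul(-5, Pow(S, 2)))) = Add(60, Mul(-25, Pow(S, 2))))
Add(Function('O')(24), Mul(-1, -543)) = Add(Add(60, Mul(-25, Pow(24, 2))), Mul(-1, -543)) = Add(Add(60, Mul(-25, 576)), 543) = Add(Add(60, -14400), 543) = Add(-14340, 543) = -13797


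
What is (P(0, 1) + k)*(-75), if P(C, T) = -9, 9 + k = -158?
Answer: 13200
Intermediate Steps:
k = -167 (k = -9 - 158 = -167)
(P(0, 1) + k)*(-75) = (-9 - 167)*(-75) = -176*(-75) = 13200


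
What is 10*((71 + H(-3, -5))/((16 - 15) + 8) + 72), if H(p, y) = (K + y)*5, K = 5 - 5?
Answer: 6940/9 ≈ 771.11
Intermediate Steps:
K = 0
H(p, y) = 5*y (H(p, y) = (0 + y)*5 = y*5 = 5*y)
10*((71 + H(-3, -5))/((16 - 15) + 8) + 72) = 10*((71 + 5*(-5))/((16 - 15) + 8) + 72) = 10*((71 - 25)/(1 + 8) + 72) = 10*(46/9 + 72) = 10*(694/9) = 6940/9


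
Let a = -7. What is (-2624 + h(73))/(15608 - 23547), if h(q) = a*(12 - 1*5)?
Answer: 2673/7939 ≈ 0.33669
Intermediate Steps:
h(q) = -49 (h(q) = -7*(12 - 1*5) = -7*(12 - 5) = -7*7 = -49)
(-2624 + h(73))/(15608 - 23547) = (-2624 - 49)/(15608 - 23547) = -2673/(-7939) = -2673*(-1/7939) = 2673/7939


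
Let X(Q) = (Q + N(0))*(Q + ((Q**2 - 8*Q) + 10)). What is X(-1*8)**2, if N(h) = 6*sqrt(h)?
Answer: 1081600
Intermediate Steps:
X(Q) = Q*(10 + Q**2 - 7*Q) (X(Q) = (Q + 6*sqrt(0))*(Q + ((Q**2 - 8*Q) + 10)) = (Q + 6*0)*(Q + (10 + Q**2 - 8*Q)) = (Q + 0)*(10 + Q**2 - 7*Q) = Q*(10 + Q**2 - 7*Q))
X(-1*8)**2 = ((-1*8)*(10 + (-1*8)**2 - (-7)*8))**2 = (-8*(10 + (-8)**2 - 7*(-8)))**2 = (-8*(10 + 64 + 56))**2 = (-8*130)**2 = (-1040)**2 = 1081600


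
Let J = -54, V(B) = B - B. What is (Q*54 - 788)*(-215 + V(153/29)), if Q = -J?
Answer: -457520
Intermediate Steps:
V(B) = 0
Q = 54 (Q = -1*(-54) = 54)
(Q*54 - 788)*(-215 + V(153/29)) = (54*54 - 788)*(-215 + 0) = (2916 - 788)*(-215) = 2128*(-215) = -457520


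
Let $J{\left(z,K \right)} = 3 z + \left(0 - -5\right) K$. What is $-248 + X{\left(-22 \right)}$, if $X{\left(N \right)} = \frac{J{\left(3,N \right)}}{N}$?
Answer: $- \frac{5355}{22} \approx -243.41$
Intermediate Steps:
$J{\left(z,K \right)} = 3 z + 5 K$ ($J{\left(z,K \right)} = 3 z + \left(0 + 5\right) K = 3 z + 5 K$)
$X{\left(N \right)} = \frac{9 + 5 N}{N}$ ($X{\left(N \right)} = \frac{3 \cdot 3 + 5 N}{N} = \frac{9 + 5 N}{N}$)
$-248 + X{\left(-22 \right)} = -248 + \left(5 + \frac{9}{-22}\right) = -248 + \left(5 + 9 \left(- \frac{1}{22}\right)\right) = -248 + \left(5 - \frac{9}{22}\right) = -248 + \frac{101}{22} = - \frac{5355}{22}$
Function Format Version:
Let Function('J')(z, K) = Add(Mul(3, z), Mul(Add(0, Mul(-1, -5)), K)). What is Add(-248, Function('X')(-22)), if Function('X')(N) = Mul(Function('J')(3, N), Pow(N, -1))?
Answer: Rational(-5355, 22) ≈ -243.41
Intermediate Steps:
Function('J')(z, K) = Add(Mul(3, z), Mul(5, K)) (Function('J')(z, K) = Add(Mul(3, z), Mul(Add(0, 5), K)) = Add(Mul(3, z), Mul(5, K)))
Function('X')(N) = Mul(Pow(N, -1), Add(9, Mul(5, N))) (Function('X')(N) = Mul(Add(Mul(3, 3), Mul(5, N)), Pow(N, -1)) = Mul(Add(9, Mul(5, N)), Pow(N, -1)) = Mul(Pow(N, -1), Add(9, Mul(5, N))))
Add(-248, Function('X')(-22)) = Add(-248, Add(5, Mul(9, Pow(-22, -1)))) = Add(-248, Add(5, Mul(9, Rational(-1, 22)))) = Add(-248, Add(5, Rational(-9, 22))) = Add(-248, Rational(101, 22)) = Rational(-5355, 22)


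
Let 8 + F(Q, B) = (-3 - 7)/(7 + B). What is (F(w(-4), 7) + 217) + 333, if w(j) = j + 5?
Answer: 3789/7 ≈ 541.29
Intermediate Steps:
w(j) = 5 + j
F(Q, B) = -8 - 10/(7 + B) (F(Q, B) = -8 + (-3 - 7)/(7 + B) = -8 - 10/(7 + B))
(F(w(-4), 7) + 217) + 333 = (2*(-33 - 4*7)/(7 + 7) + 217) + 333 = (2*(-33 - 28)/14 + 217) + 333 = (2*(1/14)*(-61) + 217) + 333 = (-61/7 + 217) + 333 = 1458/7 + 333 = 3789/7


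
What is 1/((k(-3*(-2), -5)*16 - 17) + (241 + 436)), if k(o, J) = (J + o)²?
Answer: 1/676 ≈ 0.0014793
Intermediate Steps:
1/((k(-3*(-2), -5)*16 - 17) + (241 + 436)) = 1/(((-5 - 3*(-2))²*16 - 17) + (241 + 436)) = 1/(((-5 + 6)²*16 - 17) + 677) = 1/((1²*16 - 17) + 677) = 1/((1*16 - 17) + 677) = 1/((16 - 17) + 677) = 1/(-1 + 677) = 1/676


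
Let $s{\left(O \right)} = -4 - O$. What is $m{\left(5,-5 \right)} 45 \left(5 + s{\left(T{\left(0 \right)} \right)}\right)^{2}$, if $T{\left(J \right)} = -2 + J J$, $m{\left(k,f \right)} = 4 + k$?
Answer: $3645$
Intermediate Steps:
$T{\left(J \right)} = -2 + J^{2}$
$m{\left(5,-5 \right)} 45 \left(5 + s{\left(T{\left(0 \right)} \right)}\right)^{2} = \left(4 + 5\right) 45 \left(5 - 2\right)^{2} = 9 \cdot 45 \left(5 - 2\right)^{2} = 405 \left(5 - 2\right)^{2} = 405 \cdot 3^{2} = 405 \cdot 9 = 3645$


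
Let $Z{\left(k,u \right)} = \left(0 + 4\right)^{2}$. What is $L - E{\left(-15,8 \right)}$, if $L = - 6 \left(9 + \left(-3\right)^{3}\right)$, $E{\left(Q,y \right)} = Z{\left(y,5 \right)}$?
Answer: $92$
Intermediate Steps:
$Z{\left(k,u \right)} = 16$ ($Z{\left(k,u \right)} = 4^{2} = 16$)
$E{\left(Q,y \right)} = 16$
$L = 108$ ($L = - 6 \left(9 - 27\right) = \left(-6\right) \left(-18\right) = 108$)
$L - E{\left(-15,8 \right)} = 108 - 16 = 92$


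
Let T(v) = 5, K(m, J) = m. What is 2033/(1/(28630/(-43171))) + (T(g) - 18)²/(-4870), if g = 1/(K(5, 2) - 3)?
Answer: -283464623199/210242770 ≈ -1348.3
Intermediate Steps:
g = ½ (g = 1/(5 - 3) = 1/2 = ½ ≈ 0.50000)
2033/(1/(28630/(-43171))) + (T(g) - 18)²/(-4870) = 2033/(1/(28630/(-43171))) + (5 - 18)²/(-4870) = 2033/(1/(28630*(-1/43171))) + (-13)²*(-1/4870) = 2033/(1/(-28630/43171)) + 169*(-1/4870) = 2033/(-43171/28630) - 169/4870 = 2033*(-28630/43171) - 169/4870 = -58204790/43171 - 169/4870 = -283464623199/210242770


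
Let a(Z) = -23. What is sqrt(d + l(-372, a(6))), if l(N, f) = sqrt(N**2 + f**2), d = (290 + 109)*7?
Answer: sqrt(2793 + sqrt(138913)) ≈ 56.265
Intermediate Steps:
d = 2793 (d = 399*7 = 2793)
sqrt(d + l(-372, a(6))) = sqrt(2793 + sqrt((-372)**2 + (-23)**2)) = sqrt(2793 + sqrt(138384 + 529)) = sqrt(2793 + sqrt(138913))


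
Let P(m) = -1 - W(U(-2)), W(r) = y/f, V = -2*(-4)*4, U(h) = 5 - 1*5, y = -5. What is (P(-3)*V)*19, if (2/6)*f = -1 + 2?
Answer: 1216/3 ≈ 405.33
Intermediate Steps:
f = 3 (f = 3*(-1 + 2) = 3*1 = 3)
U(h) = 0 (U(h) = 5 - 5 = 0)
V = 32 (V = 8*4 = 32)
W(r) = -5/3
P(m) = 2/3 (P(m) = -1 - 1*(-5/3) = -1 + 5/3 = 2/3)
(P(-3)*V)*19 = ((2/3)*32)*19 = (64/3)*19 = 1216/3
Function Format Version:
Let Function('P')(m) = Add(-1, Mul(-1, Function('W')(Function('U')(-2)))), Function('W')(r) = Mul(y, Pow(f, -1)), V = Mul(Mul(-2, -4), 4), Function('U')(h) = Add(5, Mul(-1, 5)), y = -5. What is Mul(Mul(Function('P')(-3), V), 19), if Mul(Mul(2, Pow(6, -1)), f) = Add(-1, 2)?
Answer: Rational(1216, 3) ≈ 405.33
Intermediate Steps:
f = 3 (f = Mul(3, Add(-1, 2)) = Mul(3, 1) = 3)
Function('U')(h) = 0 (Function('U')(h) = Add(5, -5) = 0)
V = 32 (V = Mul(8, 4) = 32)
Function('W')(r) = Rational(-5, 3) (Function('W')(r) = Mul(-5, Pow(3, -1)) = Mul(-5, Rational(1, 3)) = Rational(-5, 3))
Function('P')(m) = Rational(2, 3) (Function('P')(m) = Add(-1, Mul(-1, Rational(-5, 3))) = Add(-1, Rational(5, 3)) = Rational(2, 3))
Mul(Mul(Function('P')(-3), V), 19) = Mul(Mul(Rational(2, 3), 32), 19) = Mul(Rational(64, 3), 19) = Rational(1216, 3)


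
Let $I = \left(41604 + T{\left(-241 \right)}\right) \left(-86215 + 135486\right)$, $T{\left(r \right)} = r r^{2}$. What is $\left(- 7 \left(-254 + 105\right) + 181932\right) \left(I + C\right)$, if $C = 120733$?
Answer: $-125817610889997650$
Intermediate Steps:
$T{\left(r \right)} = r^{3}$
$I = -687621986507$ ($I = \left(41604 + \left(-241\right)^{3}\right) \left(-86215 + 135486\right) = \left(41604 - 13997521\right) 49271 = \left(-13955917\right) 49271 = -687621986507$)
$\left(- 7 \left(-254 + 105\right) + 181932\right) \left(I + C\right) = \left(- 7 \left(-254 + 105\right) + 181932\right) \left(-687621986507 + 120733\right) = \left(\left(-7\right) \left(-149\right) + 181932\right) \left(-687621865774\right) = \left(1043 + 181932\right) \left(-687621865774\right) = 182975 \left(-687621865774\right) = -125817610889997650$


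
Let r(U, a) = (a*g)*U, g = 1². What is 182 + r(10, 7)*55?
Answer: 4032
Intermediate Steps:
g = 1
r(U, a) = U*a (r(U, a) = (a*1)*U = a*U = U*a)
182 + r(10, 7)*55 = 182 + (10*7)*55 = 182 + 70*55 = 182 + 3850 = 4032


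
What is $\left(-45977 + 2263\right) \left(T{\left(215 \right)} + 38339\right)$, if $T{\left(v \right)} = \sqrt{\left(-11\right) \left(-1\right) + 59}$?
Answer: $-1675951046 - 43714 \sqrt{70} \approx -1.6763 \cdot 10^{9}$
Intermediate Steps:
$T{\left(v \right)} = \sqrt{70}$ ($T{\left(v \right)} = \sqrt{11 + 59} = \sqrt{70}$)
$\left(-45977 + 2263\right) \left(T{\left(215 \right)} + 38339\right) = \left(-45977 + 2263\right) \left(\sqrt{70} + 38339\right) = - 43714 \left(38339 + \sqrt{70}\right) = -1675951046 - 43714 \sqrt{70}$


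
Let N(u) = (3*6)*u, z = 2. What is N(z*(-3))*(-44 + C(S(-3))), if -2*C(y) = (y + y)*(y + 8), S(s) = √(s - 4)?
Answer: 3996 + 864*I*√7 ≈ 3996.0 + 2285.9*I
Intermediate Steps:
S(s) = √(-4 + s)
C(y) = -y*(8 + y) (C(y) = -(y + y)*(y + 8)/2 = -2*y*(8 + y)/2 = -y*(8 + y))
N(u) = 18*u
N(z*(-3))*(-44 + C(S(-3))) = (18*(2*(-3)))*(-44 - √(-4 - 3)*(8 + √(-4 - 3))) = (18*(-6))*(-44 - √(-7)*(8 + √(-7))) = -108*(-44 - I*√7*(8 + I*√7)) = 4752 + 108*I*√7*(8 + I*√7)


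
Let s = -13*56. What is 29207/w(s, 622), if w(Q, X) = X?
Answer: 29207/622 ≈ 46.957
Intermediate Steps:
s = -728
29207/w(s, 622) = 29207/622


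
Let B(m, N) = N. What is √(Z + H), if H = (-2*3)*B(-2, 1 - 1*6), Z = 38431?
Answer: √38461 ≈ 196.11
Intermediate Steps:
H = 30 (H = (-2*3)*(1 - 1*6) = -6*(1 - 6) = -6*(-5) = 30)
√(Z + H) = √(38431 + 30) = √38461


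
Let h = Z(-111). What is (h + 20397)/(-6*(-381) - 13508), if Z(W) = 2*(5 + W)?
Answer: -20185/11222 ≈ -1.7987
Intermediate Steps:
Z(W) = 10 + 2*W
h = -212 (h = 10 + 2*(-111) = 10 - 222 = -212)
(h + 20397)/(-6*(-381) - 13508) = (-212 + 20397)/(-6*(-381) - 13508) = 20185/(2286 - 13508) = 20185/(-11222) = 20185*(-1/11222) = -20185/11222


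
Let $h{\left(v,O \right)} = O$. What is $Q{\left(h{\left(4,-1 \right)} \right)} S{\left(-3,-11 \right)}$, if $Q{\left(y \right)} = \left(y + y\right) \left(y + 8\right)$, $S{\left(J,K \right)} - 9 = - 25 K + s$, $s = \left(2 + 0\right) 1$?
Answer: $-4004$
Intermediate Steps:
$s = 2$ ($s = 2 \cdot 1 = 2$)
$S{\left(J,K \right)} = 11 - 25 K$ ($S{\left(J,K \right)} = 9 - \left(-2 + 25 K\right) = 11 - 25 K$)
$Q{\left(y \right)} = 2 y \left(8 + y\right)$
$Q{\left(h{\left(4,-1 \right)} \right)} S{\left(-3,-11 \right)} = 2 \left(-1\right) \left(8 - 1\right) \left(11 - -275\right) = 2 \left(-1\right) 7 \left(11 + 275\right) = \left(-14\right) 286 = -4004$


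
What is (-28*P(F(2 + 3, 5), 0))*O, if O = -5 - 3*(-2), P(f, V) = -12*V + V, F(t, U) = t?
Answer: 0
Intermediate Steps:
P(f, V) = -11*V
O = 1 (O = -5 + 6 = 1)
(-28*P(F(2 + 3, 5), 0))*O = -(-308)*0*1 = -28*0*1 = 0*1 = 0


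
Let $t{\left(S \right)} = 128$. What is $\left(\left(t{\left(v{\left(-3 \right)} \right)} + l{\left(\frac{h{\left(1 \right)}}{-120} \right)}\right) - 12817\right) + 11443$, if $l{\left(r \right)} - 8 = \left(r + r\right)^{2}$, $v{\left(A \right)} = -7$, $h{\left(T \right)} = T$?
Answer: $- \frac{4456799}{3600} \approx -1238.0$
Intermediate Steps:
$l{\left(r \right)} = 8 + 4 r^{2}$ ($l{\left(r \right)} = 8 + \left(r + r\right)^{2} = 8 + \left(2 r\right)^{2} = 8 + 4 r^{2}$)
$\left(\left(t{\left(v{\left(-3 \right)} \right)} + l{\left(\frac{h{\left(1 \right)}}{-120} \right)}\right) - 12817\right) + 11443 = \left(\left(128 + \left(8 + 4 \left(1 \frac{1}{-120}\right)^{2}\right)\right) - 12817\right) + 11443 = \left(\left(128 + \left(8 + 4 \left(1 \left(- \frac{1}{120}\right)\right)^{2}\right)\right) - 12817\right) + 11443 = \left(\left(128 + \left(8 + 4 \left(- \frac{1}{120}\right)^{2}\right)\right) - 12817\right) + 11443 = \left(\left(128 + \left(8 + 4 \cdot \frac{1}{14400}\right)\right) - 12817\right) + 11443 = \left(\left(128 + \left(8 + \frac{1}{3600}\right)\right) - 12817\right) + 11443 = \left(\left(128 + \frac{28801}{3600}\right) - 12817\right) + 11443 = \left(\frac{489601}{3600} - 12817\right) + 11443 = - \frac{45651599}{3600} + 11443 = - \frac{4456799}{3600}$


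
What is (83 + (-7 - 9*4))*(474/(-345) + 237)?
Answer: 216776/23 ≈ 9425.0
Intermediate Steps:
(83 + (-7 - 9*4))*(474/(-345) + 237) = (83 + (-7 - 36))*(474*(-1/345) + 237) = (83 - 43)*(-158/115 + 237) = 40*(27097/115) = 216776/23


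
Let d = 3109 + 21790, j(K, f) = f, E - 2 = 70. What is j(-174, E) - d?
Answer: -24827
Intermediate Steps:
E = 72 (E = 2 + 70 = 72)
d = 24899
j(-174, E) - d = 72 - 1*24899 = 72 - 24899 = -24827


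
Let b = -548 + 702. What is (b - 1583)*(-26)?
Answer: 37154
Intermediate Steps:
b = 154
(b - 1583)*(-26) = (154 - 1583)*(-26) = -1429*(-26) = 37154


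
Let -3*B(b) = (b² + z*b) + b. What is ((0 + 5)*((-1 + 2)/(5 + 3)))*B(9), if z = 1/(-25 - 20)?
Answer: -449/24 ≈ -18.708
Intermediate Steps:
z = -1/45 (z = 1/(-45) = -1/45 ≈ -0.022222)
B(b) = -44*b/135 - b²/3 (B(b) = -((b² - b/45) + b)/3 = -(b² + 44*b/45)/3 = -44*b/135 - b²/3)
((0 + 5)*((-1 + 2)/(5 + 3)))*B(9) = ((0 + 5)*((-1 + 2)/(5 + 3)))*(-1/135*9*(44 + 45*9)) = (5*(1/8))*(-1/135*9*(44 + 405)) = (5*(1*(⅛)))*(-1/135*9*449) = (5*(⅛))*(-449/15) = (5/8)*(-449/15) = -449/24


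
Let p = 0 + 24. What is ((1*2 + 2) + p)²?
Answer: 784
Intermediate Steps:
p = 24
((1*2 + 2) + p)² = ((1*2 + 2) + 24)² = ((2 + 2) + 24)² = (4 + 24)² = 28² = 784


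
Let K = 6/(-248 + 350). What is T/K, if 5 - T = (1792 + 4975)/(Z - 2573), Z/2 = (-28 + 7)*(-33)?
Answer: 215934/1187 ≈ 181.92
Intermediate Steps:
Z = 1386 (Z = 2*((-28 + 7)*(-33)) = 2*(-21*(-33)) = 2*693 = 1386)
K = 1/17 (K = 6/102 = 6*(1/102) = 1/17 ≈ 0.058824)
T = 12702/1187 (T = 5 - (1792 + 4975)/(1386 - 2573) = 5 - 6767/(-1187) = 5 - 6767*(-1)/1187 = 5 - 1*(-6767/1187) = 5 + 6767/1187 = 12702/1187 ≈ 10.701)
T/K = 12702/(1187*(1/17)) = (12702/1187)*17 = 215934/1187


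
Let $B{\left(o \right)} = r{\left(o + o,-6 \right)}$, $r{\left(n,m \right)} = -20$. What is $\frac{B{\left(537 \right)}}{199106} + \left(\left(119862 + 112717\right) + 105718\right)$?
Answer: $\frac{33678481231}{99553} \approx 3.383 \cdot 10^{5}$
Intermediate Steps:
$B{\left(o \right)} = -20$
$\frac{B{\left(537 \right)}}{199106} + \left(\left(119862 + 112717\right) + 105718\right) = - \frac{20}{199106} + \left(\left(119862 + 112717\right) + 105718\right) = \left(-20\right) \frac{1}{199106} + \left(232579 + 105718\right) = - \frac{10}{99553} + 338297 = \frac{33678481231}{99553}$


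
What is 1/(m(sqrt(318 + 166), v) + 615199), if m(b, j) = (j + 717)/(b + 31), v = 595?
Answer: 53/32606859 ≈ 1.6254e-6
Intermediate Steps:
m(b, j) = (717 + j)/(31 + b)
1/(m(sqrt(318 + 166), v) + 615199) = 1/((717 + 595)/(31 + sqrt(318 + 166)) + 615199) = 1/(1312/(31 + sqrt(484)) + 615199) = 1/(1312/(31 + 22) + 615199) = 1/(1312/53 + 615199) = 1/(32606859/53) = 53/32606859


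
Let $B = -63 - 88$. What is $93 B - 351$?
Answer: $-14394$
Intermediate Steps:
$B = -151$
$93 B - 351 = 93 \left(-151\right) - 351 = -14043 - 351 = -14394$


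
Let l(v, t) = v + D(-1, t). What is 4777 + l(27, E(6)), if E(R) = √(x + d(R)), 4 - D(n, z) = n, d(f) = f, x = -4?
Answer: 4809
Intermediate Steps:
D(n, z) = 4 - n
E(R) = √(-4 + R)
l(v, t) = 5 + v (l(v, t) = v + (4 - 1*(-1)) = v + (4 + 1) = v + 5 = 5 + v)
4777 + l(27, E(6)) = 4777 + (5 + 27) = 4777 + 32 = 4809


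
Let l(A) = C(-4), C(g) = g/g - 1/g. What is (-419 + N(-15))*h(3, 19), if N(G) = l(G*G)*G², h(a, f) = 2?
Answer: -551/2 ≈ -275.50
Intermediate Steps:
C(g) = 1 - 1/g
l(A) = 5/4 (l(A) = (-1 - 4)/(-4) = -¼*(-5) = 5/4)
N(G) = 5*G²/4
(-419 + N(-15))*h(3, 19) = (-419 + (5/4)*(-15)²)*2 = (-419 + (5/4)*225)*2 = (-419 + 1125/4)*2 = -551/4*2 = -551/2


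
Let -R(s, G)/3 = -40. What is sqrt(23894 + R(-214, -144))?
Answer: sqrt(24014) ≈ 154.96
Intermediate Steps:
R(s, G) = 120 (R(s, G) = -3*(-40) = 120)
sqrt(23894 + R(-214, -144)) = sqrt(23894 + 120) = sqrt(24014)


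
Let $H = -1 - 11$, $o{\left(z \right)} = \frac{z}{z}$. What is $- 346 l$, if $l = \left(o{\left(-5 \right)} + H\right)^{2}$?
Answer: $-41866$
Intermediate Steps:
$o{\left(z \right)} = 1$
$H = -12$
$l = 121$ ($l = \left(1 - 12\right)^{2} = \left(-11\right)^{2} = 121$)
$- 346 l = \left(-346\right) 121 = -41866$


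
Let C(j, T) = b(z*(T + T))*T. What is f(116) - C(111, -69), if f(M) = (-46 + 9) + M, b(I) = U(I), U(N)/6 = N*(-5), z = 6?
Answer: 1714039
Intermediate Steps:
U(N) = -30*N (U(N) = 6*(N*(-5)) = 6*(-5*N) = -30*N)
b(I) = -30*I
C(j, T) = -360*T**2 (C(j, T) = (-180*(T + T))*T = (-180*2*T)*T = (-360*T)*T = -360*T**2)
f(M) = -37 + M
f(116) - C(111, -69) = (-37 + 116) - (-360)*(-69)**2 = 79 - (-360)*4761 = 79 - 1*(-1713960) = 79 + 1713960 = 1714039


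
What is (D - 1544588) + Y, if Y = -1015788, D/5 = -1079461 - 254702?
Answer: -9231191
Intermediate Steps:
D = -6670815 (D = 5*(-1079461 - 254702) = 5*(-1334163) = -6670815)
(D - 1544588) + Y = (-6670815 - 1544588) - 1015788 = -8215403 - 1015788 = -9231191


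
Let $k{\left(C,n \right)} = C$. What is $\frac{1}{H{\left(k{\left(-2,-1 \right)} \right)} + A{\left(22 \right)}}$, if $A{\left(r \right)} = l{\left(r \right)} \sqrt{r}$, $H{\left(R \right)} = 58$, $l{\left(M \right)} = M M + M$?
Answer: $- \frac{29}{2814714} + \frac{253 \sqrt{22}}{2814714} \approx 0.00041129$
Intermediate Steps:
$l{\left(M \right)} = M + M^{2}$ ($l{\left(M \right)} = M^{2} + M = M + M^{2}$)
$A{\left(r \right)} = r^{\frac{3}{2}} \left(1 + r\right)$ ($A{\left(r \right)} = r \left(1 + r\right) \sqrt{r} = r^{\frac{3}{2}} \left(1 + r\right)$)
$\frac{1}{H{\left(k{\left(-2,-1 \right)} \right)} + A{\left(22 \right)}} = \frac{1}{58 + 22^{\frac{3}{2}} \left(1 + 22\right)} = \frac{1}{58 + 22 \sqrt{22} \cdot 23} = \frac{1}{58 + 506 \sqrt{22}}$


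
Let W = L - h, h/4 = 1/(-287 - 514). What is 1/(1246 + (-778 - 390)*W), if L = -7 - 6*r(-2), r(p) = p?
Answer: -801/3684466 ≈ -0.00021740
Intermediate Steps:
L = 5 (L = -7 - 6*(-2) = -7 + 12 = 5)
h = -4/801 (h = 4/(-287 - 514) = 4/(-801) = 4*(-1/801) = -4/801 ≈ -0.0049938)
W = 4009/801 (W = 5 - 1*(-4/801) = 5 + 4/801 = 4009/801 ≈ 5.0050)
1/(1246 + (-778 - 390)*W) = 1/(1246 + (-778 - 390)*(4009/801)) = 1/(1246 - 1168*4009/801) = 1/(1246 - 4682512/801) = 1/(-3684466/801) = -801/3684466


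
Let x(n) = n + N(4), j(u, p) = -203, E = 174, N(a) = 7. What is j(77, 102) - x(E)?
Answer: -384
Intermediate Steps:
x(n) = 7 + n (x(n) = n + 7 = 7 + n)
j(77, 102) - x(E) = -203 - (7 + 174) = -203 - 1*181 = -203 - 181 = -384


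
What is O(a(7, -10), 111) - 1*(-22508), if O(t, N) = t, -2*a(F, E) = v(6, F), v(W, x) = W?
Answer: 22505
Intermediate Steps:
a(F, E) = -3 (a(F, E) = -½*6 = -3)
O(a(7, -10), 111) - 1*(-22508) = -3 - 1*(-22508) = -3 + 22508 = 22505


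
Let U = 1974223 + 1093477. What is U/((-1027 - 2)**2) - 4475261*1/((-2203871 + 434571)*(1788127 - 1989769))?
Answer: 52116373172085119/17988457675242600 ≈ 2.8972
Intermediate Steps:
U = 3067700
U/((-1027 - 2)**2) - 4475261*1/((-2203871 + 434571)*(1788127 - 1989769)) = 3067700/((-1027 - 2)**2) - 4475261*1/((-2203871 + 434571)*(1788127 - 1989769)) = 3067700/((-1029)**2) - 4475261/((-1769300*(-201642))) = 3067700/1058841 - 4475261/356765190600 = 3067700*(1/1058841) - 4475261*1/356765190600 = 3067700/1058841 - 639323/50966455800 = 52116373172085119/17988457675242600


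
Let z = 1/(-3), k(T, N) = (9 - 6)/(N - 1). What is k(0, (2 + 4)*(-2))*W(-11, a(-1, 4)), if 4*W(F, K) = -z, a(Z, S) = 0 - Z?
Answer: -1/52 ≈ -0.019231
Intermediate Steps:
k(T, N) = 3/(-1 + N)
z = -⅓ ≈ -0.33333
a(Z, S) = -Z
W(F, K) = 1/12 (W(F, K) = (-1*(-⅓))/4 = (¼)*(⅓) = 1/12)
k(0, (2 + 4)*(-2))*W(-11, a(-1, 4)) = (3/(-1 + (2 + 4)*(-2)))*(1/12) = (3/(-1 + 6*(-2)))*(1/12) = (3/(-1 - 12))*(1/12) = (3/(-13))*(1/12) = (3*(-1/13))*(1/12) = -3/13*1/12 = -1/52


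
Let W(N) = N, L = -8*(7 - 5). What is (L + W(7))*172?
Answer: -1548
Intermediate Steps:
L = -16 (L = -8*2 = -16)
(L + W(7))*172 = (-16 + 7)*172 = -9*172 = -1548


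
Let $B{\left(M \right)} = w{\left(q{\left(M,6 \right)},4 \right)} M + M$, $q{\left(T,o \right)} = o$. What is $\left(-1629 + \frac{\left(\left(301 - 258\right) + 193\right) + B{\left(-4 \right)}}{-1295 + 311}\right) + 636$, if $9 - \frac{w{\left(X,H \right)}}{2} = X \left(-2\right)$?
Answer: $- \frac{122147}{123} \approx -993.07$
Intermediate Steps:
$w{\left(X,H \right)} = 18 + 4 X$ ($w{\left(X,H \right)} = 18 - 2 X \left(-2\right) = 18 - 2 \left(- 2 X\right) = 18 + 4 X$)
$B{\left(M \right)} = 43 M$ ($B{\left(M \right)} = \left(18 + 4 \cdot 6\right) M + M = \left(18 + 24\right) M + M = 42 M + M = 43 M$)
$\left(-1629 + \frac{\left(\left(301 - 258\right) + 193\right) + B{\left(-4 \right)}}{-1295 + 311}\right) + 636 = \left(-1629 + \frac{\left(\left(301 - 258\right) + 193\right) + 43 \left(-4\right)}{-1295 + 311}\right) + 636 = \left(-1629 + \frac{\left(43 + 193\right) - 172}{-984}\right) + 636 = \left(-1629 + \left(236 - 172\right) \left(- \frac{1}{984}\right)\right) + 636 = \left(-1629 + 64 \left(- \frac{1}{984}\right)\right) + 636 = \left(-1629 - \frac{8}{123}\right) + 636 = - \frac{200375}{123} + 636 = - \frac{122147}{123}$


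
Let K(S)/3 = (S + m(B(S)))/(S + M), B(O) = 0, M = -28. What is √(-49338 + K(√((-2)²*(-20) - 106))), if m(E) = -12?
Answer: √3*√((460476 - 16445*I*√186)/(-28 + I*√186)) ≈ 0.0015192 - 222.12*I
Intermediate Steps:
K(S) = 3*(-12 + S)/(-28 + S) (K(S) = 3*((S - 12)/(S - 28)) = 3*((-12 + S)/(-28 + S)) = 3*(-12 + S)/(-28 + S))
√(-49338 + K(√((-2)²*(-20) - 106))) = √(-49338 + 3*(-12 + √((-2)²*(-20) - 106))/(-28 + √((-2)²*(-20) - 106))) = √(-49338 + 3*(-12 + √(4*(-20) - 106))/(-28 + √(4*(-20) - 106))) = √(-49338 + 3*(-12 + √(-80 - 106))/(-28 + √(-80 - 106))) = √(-49338 + 3*(-12 + √(-186))/(-28 + √(-186))) = √(-49338 + 3*(-12 + I*√186)/(-28 + I*√186))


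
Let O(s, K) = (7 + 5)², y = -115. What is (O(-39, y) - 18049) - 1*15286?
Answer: -33191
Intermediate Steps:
O(s, K) = 144 (O(s, K) = 12² = 144)
(O(-39, y) - 18049) - 1*15286 = (144 - 18049) - 1*15286 = -17905 - 15286 = -33191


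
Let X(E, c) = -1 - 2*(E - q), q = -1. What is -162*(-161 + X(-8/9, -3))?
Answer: 26280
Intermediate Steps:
X(E, c) = -3 - 2*E (X(E, c) = -1 - 2*(E - 1*(-1)) = -1 - 2*(E + 1) = -1 - 2*(1 + E) = -1 + (-2 - 2*E) = -3 - 2*E)
-162*(-161 + X(-8/9, -3)) = -162*(-161 + (-3 - (-16)/9)) = -162*(-161 + (-3 - 2*(-8/9))) = -162*(-161 + (-3 + 16/9)) = -162*(-161 - 11/9) = -162*(-1460/9) = 26280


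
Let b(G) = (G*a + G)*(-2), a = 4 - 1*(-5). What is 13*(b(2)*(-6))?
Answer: 3120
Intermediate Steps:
a = 9 (a = 4 + 5 = 9)
b(G) = -20*G (b(G) = (G*9 + G)*(-2) = (9*G + G)*(-2) = (10*G)*(-2) = -20*G)
13*(b(2)*(-6)) = 13*(-20*2*(-6)) = 13*(-40*(-6)) = 13*240 = 3120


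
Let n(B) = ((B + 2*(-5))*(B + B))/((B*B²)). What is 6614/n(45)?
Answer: 1339335/7 ≈ 1.9133e+5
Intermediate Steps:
n(B) = 2*(-10 + B)/B² (n(B) = ((B - 10)*(2*B))/(B³) = ((-10 + B)*(2*B))/B³ = (2*B*(-10 + B))/B³ = 2*(-10 + B)/B²)
6614/n(45) = 6614/((2*(-10 + 45)/45²)) = 6614/((2*(1/2025)*35)) = 6614/(14/405) = 6614*(405/14) = 1339335/7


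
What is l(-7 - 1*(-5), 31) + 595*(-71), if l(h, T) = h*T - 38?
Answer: -42345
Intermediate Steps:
l(h, T) = -38 + T*h (l(h, T) = T*h - 38 = -38 + T*h)
l(-7 - 1*(-5), 31) + 595*(-71) = (-38 + 31*(-7 - 1*(-5))) + 595*(-71) = (-38 + 31*(-7 + 5)) - 42245 = (-38 + 31*(-2)) - 42245 = (-38 - 62) - 42245 = -100 - 42245 = -42345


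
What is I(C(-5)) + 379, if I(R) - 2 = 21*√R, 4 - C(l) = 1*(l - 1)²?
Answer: 381 + 84*I*√2 ≈ 381.0 + 118.79*I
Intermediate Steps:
C(l) = 4 - (-1 + l)² (C(l) = 4 - (l - 1)² = 4 - (-1 + l)²)
I(R) = 2 + 21*√R
I(C(-5)) + 379 = (2 + 21*√(4 - (-1 - 5)²)) + 379 = (2 + 21*√(4 - 1*(-6)²)) + 379 = (2 + 21*√(4 - 1*36)) + 379 = (2 + 21*√(4 - 36)) + 379 = (2 + 21*√(-32)) + 379 = (2 + 21*(4*I*√2)) + 379 = (2 + 84*I*√2) + 379 = 381 + 84*I*√2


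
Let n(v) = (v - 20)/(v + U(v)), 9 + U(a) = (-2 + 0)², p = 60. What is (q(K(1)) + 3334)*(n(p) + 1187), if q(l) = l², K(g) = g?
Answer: 43571775/11 ≈ 3.9611e+6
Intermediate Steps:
U(a) = -5 (U(a) = -9 + (-2 + 0)² = -9 + (-2)² = -9 + 4 = -5)
n(v) = (-20 + v)/(-5 + v) (n(v) = (v - 20)/(v - 5) = (-20 + v)/(-5 + v))
(q(K(1)) + 3334)*(n(p) + 1187) = (1² + 3334)*((-20 + 60)/(-5 + 60) + 1187) = (1 + 3334)*(40/55 + 1187) = 3335*((1/55)*40 + 1187) = 3335*(8/11 + 1187) = 3335*(13065/11) = 43571775/11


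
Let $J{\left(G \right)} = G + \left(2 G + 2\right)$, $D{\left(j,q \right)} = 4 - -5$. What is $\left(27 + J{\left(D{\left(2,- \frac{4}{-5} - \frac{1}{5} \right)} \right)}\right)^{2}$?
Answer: $3136$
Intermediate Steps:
$D{\left(j,q \right)} = 9$ ($D{\left(j,q \right)} = 4 + 5 = 9$)
$J{\left(G \right)} = 2 + 3 G$ ($J{\left(G \right)} = G + \left(2 + 2 G\right) = 2 + 3 G$)
$\left(27 + J{\left(D{\left(2,- \frac{4}{-5} - \frac{1}{5} \right)} \right)}\right)^{2} = \left(27 + \left(2 + 3 \cdot 9\right)\right)^{2} = \left(27 + \left(2 + 27\right)\right)^{2} = \left(27 + 29\right)^{2} = 56^{2} = 3136$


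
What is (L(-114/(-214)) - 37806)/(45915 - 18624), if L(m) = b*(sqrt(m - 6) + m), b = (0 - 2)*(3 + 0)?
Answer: -1348528/973379 - 6*I*sqrt(6955)/973379 ≈ -1.3854 - 0.00051406*I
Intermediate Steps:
b = -6 (b = -2*3 = -6)
L(m) = -6*m - 6*sqrt(-6 + m) (L(m) = -6*(sqrt(m - 6) + m) = -6*(sqrt(-6 + m) + m) = -6*(m + sqrt(-6 + m)) = -6*m - 6*sqrt(-6 + m))
(L(-114/(-214)) - 37806)/(45915 - 18624) = ((-(-684)/(-214) - 6*sqrt(-6 - 114/(-214))) - 37806)/(45915 - 18624) = ((-(-684)*(-1)/214 - 6*sqrt(-6 - 114*(-1/214))) - 37806)/27291 = ((-6*57/107 - 6*sqrt(-6 + 57/107)) - 37806)*(1/27291) = ((-342/107 - 18*I*sqrt(6955)/107) - 37806)*(1/27291) = (-4045584/107 - 18*I*sqrt(6955)/107)*(1/27291) = -1348528/973379 - 6*I*sqrt(6955)/973379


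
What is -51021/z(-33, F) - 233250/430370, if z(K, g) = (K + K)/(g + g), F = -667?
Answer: -488197739328/473407 ≈ -1.0312e+6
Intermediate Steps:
z(K, g) = K/g (z(K, g) = (2*K)/((2*g)) = (2*K)*(1/(2*g)) = K/g)
-51021/z(-33, F) - 233250/430370 = -51021/((-33/(-667))) - 233250/430370 = -51021/((-33*(-1/667))) - 233250*1/430370 = -51021/33/667 - 23325/43037 = -51021*667/33 - 23325/43037 = -11343669/11 - 23325/43037 = -488197739328/473407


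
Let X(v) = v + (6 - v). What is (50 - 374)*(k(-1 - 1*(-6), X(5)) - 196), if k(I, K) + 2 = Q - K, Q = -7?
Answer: 68364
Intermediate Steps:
X(v) = 6
k(I, K) = -9 - K (k(I, K) = -2 + (-7 - K) = -9 - K)
(50 - 374)*(k(-1 - 1*(-6), X(5)) - 196) = (50 - 374)*((-9 - 1*6) - 196) = -324*((-9 - 6) - 196) = -324*(-15 - 196) = -324*(-211) = 68364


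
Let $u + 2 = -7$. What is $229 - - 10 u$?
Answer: $139$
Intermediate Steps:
$u = -9$ ($u = -2 - 7 = -9$)
$229 - - 10 u = 229 - \left(-10\right) \left(-9\right) = 229 - 90 = 139$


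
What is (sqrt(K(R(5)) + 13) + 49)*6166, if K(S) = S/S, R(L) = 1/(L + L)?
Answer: 302134 + 6166*sqrt(14) ≈ 3.2521e+5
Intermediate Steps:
R(L) = 1/(2*L)
K(S) = 1
(sqrt(K(R(5)) + 13) + 49)*6166 = (sqrt(1 + 13) + 49)*6166 = (sqrt(14) + 49)*6166 = (49 + sqrt(14))*6166 = 302134 + 6166*sqrt(14)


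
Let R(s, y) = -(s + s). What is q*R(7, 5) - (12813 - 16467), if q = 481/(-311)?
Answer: 1143128/311 ≈ 3675.7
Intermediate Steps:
R(s, y) = -2*s
q = -481/311 (q = 481*(-1/311) = -481/311 ≈ -1.5466)
q*R(7, 5) - (12813 - 16467) = -(-962)*7/311 - (12813 - 16467) = -481/311*(-14) - 1*(-3654) = 6734/311 + 3654 = 1143128/311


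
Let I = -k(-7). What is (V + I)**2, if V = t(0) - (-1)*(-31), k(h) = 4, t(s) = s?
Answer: 1225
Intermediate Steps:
V = -31 (V = 0 - (-1)*(-31) = 0 - 1*31 = 0 - 31 = -31)
I = -4 (I = -1*4 = -4)
(V + I)**2 = (-31 - 4)**2 = (-35)**2 = 1225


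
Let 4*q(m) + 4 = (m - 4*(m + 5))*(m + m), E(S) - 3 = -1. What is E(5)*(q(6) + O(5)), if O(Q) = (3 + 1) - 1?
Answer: -224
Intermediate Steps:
E(S) = 2 (E(S) = 3 - 1 = 2)
O(Q) = 3 (O(Q) = 4 - 1 = 3)
q(m) = -1 + m*(-20 - 3*m)/2 (q(m) = -1 + ((m - 4*(m + 5))*(m + m))/4 = -1 + ((m - 4*(5 + m))*(2*m))/4 = -1 + ((m + (-20 - 4*m))*(2*m))/4 = -1 + ((-20 - 3*m)*(2*m))/4 = -1 + (2*m*(-20 - 3*m))/4 = -1 + m*(-20 - 3*m)/2)
E(5)*(q(6) + O(5)) = 2*((-1 - 10*6 - 3/2*6**2) + 3) = 2*((-1 - 60 - 3/2*36) + 3) = 2*((-1 - 60 - 54) + 3) = 2*(-115 + 3) = 2*(-112) = -224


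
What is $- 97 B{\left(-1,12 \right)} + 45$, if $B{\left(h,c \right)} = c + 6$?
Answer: $-1701$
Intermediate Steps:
$B{\left(h,c \right)} = 6 + c$
$- 97 B{\left(-1,12 \right)} + 45 = - 97 \left(6 + 12\right) + 45 = \left(-97\right) 18 + 45 = -1746 + 45 = -1701$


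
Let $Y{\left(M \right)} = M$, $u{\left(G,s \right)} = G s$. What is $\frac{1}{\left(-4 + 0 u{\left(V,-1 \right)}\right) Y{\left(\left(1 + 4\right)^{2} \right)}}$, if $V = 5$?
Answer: $- \frac{1}{100} \approx -0.01$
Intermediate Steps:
$\frac{1}{\left(-4 + 0 u{\left(V,-1 \right)}\right) Y{\left(\left(1 + 4\right)^{2} \right)}} = \frac{1}{\left(-4 + 0 \cdot 5 \left(-1\right)\right) \left(1 + 4\right)^{2}} = \frac{1}{\left(-4 + 0 \left(-5\right)\right) 5^{2}} = \frac{1}{\left(-4 + 0\right) 25} = \frac{1}{\left(-4\right) 25} = \frac{1}{-100} = - \frac{1}{100}$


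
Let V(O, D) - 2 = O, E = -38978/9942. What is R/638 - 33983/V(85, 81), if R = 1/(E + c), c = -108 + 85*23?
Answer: -6849710520535/17535968472 ≈ -390.61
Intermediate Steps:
E = -19489/4971 (E = -38978*1/9942 = -19489/4971 ≈ -3.9205)
V(O, D) = 2 + O
c = 1847 (c = -108 + 1955 = 1847)
R = 4971/9161948 (R = 1/(-19489/4971 + 1847) = 1/(9161948/4971) = 4971/9161948 ≈ 0.00054257)
R/638 - 33983/V(85, 81) = (4971/9161948)/638 - 33983/(2 + 85) = (4971/9161948)*(1/638) - 33983/87 = 4971/5845322824 - 33983*1/87 = 4971/5845322824 - 33983/87 = -6849710520535/17535968472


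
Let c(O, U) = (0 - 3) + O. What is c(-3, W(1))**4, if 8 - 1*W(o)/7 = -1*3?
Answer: 1296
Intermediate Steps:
W(o) = 77 (W(o) = 56 - (-7)*3 = 56 - 7*(-3) = 56 + 21 = 77)
c(O, U) = -3 + O
c(-3, W(1))**4 = (-3 - 3)**4 = (-6)**4 = 1296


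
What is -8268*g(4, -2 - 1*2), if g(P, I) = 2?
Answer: -16536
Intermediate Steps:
-8268*g(4, -2 - 1*2) = -8268*2 = -16536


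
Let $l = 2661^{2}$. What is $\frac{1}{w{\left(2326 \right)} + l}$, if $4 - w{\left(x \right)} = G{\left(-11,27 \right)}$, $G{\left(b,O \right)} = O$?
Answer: $\frac{1}{7080898} \approx 1.4122 \cdot 10^{-7}$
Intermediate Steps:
$l = 7080921$
$w{\left(x \right)} = -23$ ($w{\left(x \right)} = 4 - 27 = -23$)
$\frac{1}{w{\left(2326 \right)} + l} = \frac{1}{-23 + 7080921} = \frac{1}{7080898}$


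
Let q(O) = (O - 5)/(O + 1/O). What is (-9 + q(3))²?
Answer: 2304/25 ≈ 92.160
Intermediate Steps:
q(O) = (-5 + O)/(O + 1/O)
(-9 + q(3))² = (-9 + 3*(-5 + 3)/(1 + 3²))² = (-9 + 3*(-2)/(1 + 9))² = (-9 + 3*(-2)/10)² = (-9 + 3*(⅒)*(-2))² = (-9 - ⅗)² = (-48/5)² = 2304/25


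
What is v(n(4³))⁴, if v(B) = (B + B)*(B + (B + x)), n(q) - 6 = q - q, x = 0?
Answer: 429981696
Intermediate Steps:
n(q) = 6 (n(q) = 6 + (q - q) = 6 + 0 = 6)
v(B) = 4*B² (v(B) = (B + B)*(B + (B + 0)) = (2*B)*(B + B) = (2*B)*(2*B) = 4*B²)
v(n(4³))⁴ = (4*6²)⁴ = (4*36)⁴ = 144⁴ = 429981696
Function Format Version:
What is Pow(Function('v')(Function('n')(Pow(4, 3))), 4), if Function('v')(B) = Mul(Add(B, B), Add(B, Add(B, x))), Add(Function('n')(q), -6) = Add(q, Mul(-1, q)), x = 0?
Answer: 429981696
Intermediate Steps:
Function('n')(q) = 6 (Function('n')(q) = Add(6, Add(q, Mul(-1, q))) = Add(6, 0) = 6)
Function('v')(B) = Mul(4, Pow(B, 2)) (Function('v')(B) = Mul(Add(B, B), Add(B, Add(B, 0))) = Mul(Mul(2, B), Add(B, B)) = Mul(Mul(2, B), Mul(2, B)) = Mul(4, Pow(B, 2)))
Pow(Function('v')(Function('n')(Pow(4, 3))), 4) = Pow(Mul(4, Pow(6, 2)), 4) = Pow(Mul(4, 36), 4) = Pow(144, 4) = 429981696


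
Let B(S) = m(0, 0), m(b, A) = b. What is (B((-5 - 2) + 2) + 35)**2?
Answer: 1225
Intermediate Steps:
B(S) = 0
(B((-5 - 2) + 2) + 35)**2 = (0 + 35)**2 = 35**2 = 1225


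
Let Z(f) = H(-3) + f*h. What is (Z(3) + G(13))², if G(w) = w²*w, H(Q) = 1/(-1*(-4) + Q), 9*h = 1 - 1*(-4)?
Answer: 43546801/9 ≈ 4.8385e+6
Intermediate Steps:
h = 5/9 (h = (1 - 1*(-4))/9 = (1 + 4)/9 = (⅑)*5 = 5/9 ≈ 0.55556)
H(Q) = 1/(4 + Q)
G(w) = w³
Z(f) = 1 + 5*f/9 (Z(f) = 1/(4 - 3) + f*(5/9) = 1/1 + 5*f/9 = 1 + 5*f/9)
(Z(3) + G(13))² = ((1 + (5/9)*3) + 13³)² = ((1 + 5/3) + 2197)² = (8/3 + 2197)² = (6599/3)² = 43546801/9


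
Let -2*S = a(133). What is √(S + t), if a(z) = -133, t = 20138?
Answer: √80818/2 ≈ 142.14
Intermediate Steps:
S = 133/2 (S = -½*(-133) = 133/2 ≈ 66.500)
√(S + t) = √(133/2 + 20138) = √(40409/2) = √80818/2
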